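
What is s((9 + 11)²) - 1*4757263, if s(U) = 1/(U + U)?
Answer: -3805810399/800 ≈ -4.7573e+6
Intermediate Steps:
s(U) = 1/(2*U)
s((9 + 11)²) - 1*4757263 = 1/(2*((9 + 11)²)) - 1*4757263 = 1/(2*(20²)) - 4757263 = (½)/400 - 4757263 = (½)*(1/400) - 4757263 = 1/800 - 4757263 = -3805810399/800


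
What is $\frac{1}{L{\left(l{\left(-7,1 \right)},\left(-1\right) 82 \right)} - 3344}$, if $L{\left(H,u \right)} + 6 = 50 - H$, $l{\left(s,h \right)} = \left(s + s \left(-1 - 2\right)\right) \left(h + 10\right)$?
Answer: $- \frac{1}{3454} \approx -0.00028952$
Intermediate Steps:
$l{\left(s,h \right)} = - 2 s \left(10 + h\right)$ ($l{\left(s,h \right)} = \left(s + s \left(-3\right)\right) \left(10 + h\right) = \left(s - 3 s\right) \left(10 + h\right) = - 2 s \left(10 + h\right)$)
$L{\left(H,u \right)} = 44 - H$ ($L{\left(H,u \right)} = -6 - \left(-50 + H\right) = 44 - H$)
$\frac{1}{L{\left(l{\left(-7,1 \right)},\left(-1\right) 82 \right)} - 3344} = \frac{1}{\left(44 - \left(-2\right) \left(-7\right) \left(10 + 1\right)\right) - 3344} = \frac{1}{\left(44 - \left(-2\right) \left(-7\right) 11\right) - 3344} = \frac{1}{\left(44 - 154\right) - 3344} = \frac{1}{-110 - 3344} = \frac{1}{-3454} = - \frac{1}{3454}$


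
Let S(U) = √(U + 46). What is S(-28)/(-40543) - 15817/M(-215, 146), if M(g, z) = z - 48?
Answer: -15817/98 - 3*√2/40543 ≈ -161.40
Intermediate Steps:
S(U) = √(46 + U)
M(g, z) = -48 + z
S(-28)/(-40543) - 15817/M(-215, 146) = √(46 - 28)/(-40543) - 15817/(-48 + 146) = √18*(-1/40543) - 15817/98 = (3*√2)*(-1/40543) - 15817*1/98 = -3*√2/40543 - 15817/98 = -15817/98 - 3*√2/40543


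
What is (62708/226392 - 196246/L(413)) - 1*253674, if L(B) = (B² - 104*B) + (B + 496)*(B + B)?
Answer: -4204101928408411/16572856566 ≈ -2.5367e+5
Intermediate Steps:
L(B) = B² - 104*B + 2*B*(496 + B) (L(B) = (B² - 104*B) + (496 + B)*(2*B) = (B² - 104*B) + 2*B*(496 + B) = B² - 104*B + 2*B*(496 + B))
(62708/226392 - 196246/L(413)) - 1*253674 = (62708/226392 - 196246*1/(1239*(296 + 413))) - 1*253674 = (62708*(1/226392) - 196246/(3*413*709)) - 253674 = (15677/56598 - 196246/878451) - 253674 = 888115073/16572856566 - 253674 = -4204101928408411/16572856566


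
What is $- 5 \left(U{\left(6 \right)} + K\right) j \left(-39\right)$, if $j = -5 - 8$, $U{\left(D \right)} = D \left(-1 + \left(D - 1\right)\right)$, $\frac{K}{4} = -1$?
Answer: $-50700$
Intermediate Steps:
$K = -4$ ($K = 4 \left(-1\right) = -4$)
$U{\left(D \right)} = D \left(-2 + D\right)$ ($U{\left(D \right)} = D \left(-1 + \left(-1 + D\right)\right) = D \left(-2 + D\right)$)
$j = -13$ ($j = -5 - 8 = -13$)
$- 5 \left(U{\left(6 \right)} + K\right) j \left(-39\right) = - 5 \left(6 \left(-2 + 6\right) - 4\right) \left(-13\right) \left(-39\right) = - 5 \left(6 \cdot 4 - 4\right) \left(-13\right) \left(-39\right) = - 5 \left(24 - 4\right) \left(-13\right) \left(-39\right) = \left(-5\right) 20 \left(-13\right) \left(-39\right) = \left(-100\right) \left(-13\right) \left(-39\right) = 1300 \left(-39\right) = -50700$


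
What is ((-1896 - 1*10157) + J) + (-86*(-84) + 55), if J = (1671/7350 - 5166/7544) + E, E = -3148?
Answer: -892860953/112700 ≈ -7922.5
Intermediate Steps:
J = -354831153/112700 (J = (1671/7350 - 5166/7544) - 3148 = (1671*(1/7350) - 5166*1/7544) - 3148 = (557/2450 - 63/92) - 3148 = -51553/112700 - 3148 = -354831153/112700 ≈ -3148.5)
((-1896 - 1*10157) + J) + (-86*(-84) + 55) = ((-1896 - 1*10157) - 354831153/112700) + (-86*(-84) + 55) = ((-1896 - 10157) - 354831153/112700) + (7224 + 55) = (-12053 - 354831153/112700) + 7279 = -1713204253/112700 + 7279 = -892860953/112700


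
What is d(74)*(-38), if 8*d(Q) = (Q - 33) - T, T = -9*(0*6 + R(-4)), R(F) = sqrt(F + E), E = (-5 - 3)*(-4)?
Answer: -779/4 - 171*sqrt(7)/2 ≈ -420.96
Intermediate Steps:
E = 32 (E = -8*(-4) = 32)
R(F) = sqrt(32 + F) (R(F) = sqrt(F + 32) = sqrt(32 + F))
T = -18*sqrt(7) (T = -9*(0*6 + sqrt(32 - 4)) = -9*(0 + sqrt(28)) = -9*(0 + 2*sqrt(7)) = -18*sqrt(7) ≈ -47.624)
d(Q) = -33/8 + Q/8 + 9*sqrt(7)/4 (d(Q) = ((Q - 33) - (-18)*sqrt(7))/8 = ((-33 + Q) + 18*sqrt(7))/8 = (-33 + Q + 18*sqrt(7))/8 = -33/8 + Q/8 + 9*sqrt(7)/4)
d(74)*(-38) = (-33/8 + (1/8)*74 + 9*sqrt(7)/4)*(-38) = (-33/8 + 37/4 + 9*sqrt(7)/4)*(-38) = (41/8 + 9*sqrt(7)/4)*(-38) = -779/4 - 171*sqrt(7)/2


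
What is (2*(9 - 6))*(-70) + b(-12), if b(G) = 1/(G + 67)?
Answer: -23099/55 ≈ -419.98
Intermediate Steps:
b(G) = 1/(67 + G)
(2*(9 - 6))*(-70) + b(-12) = (2*(9 - 6))*(-70) + 1/(67 - 12) = (2*3)*(-70) + 1/55 = 6*(-70) + 1/55 = -420 + 1/55 = -23099/55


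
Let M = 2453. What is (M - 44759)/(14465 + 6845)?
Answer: -21153/10655 ≈ -1.9853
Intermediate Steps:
(M - 44759)/(14465 + 6845) = (2453 - 44759)/(14465 + 6845) = -42306/21310 = -42306*1/21310 = -21153/10655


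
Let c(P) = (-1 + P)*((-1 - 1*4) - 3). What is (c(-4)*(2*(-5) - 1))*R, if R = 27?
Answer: -11880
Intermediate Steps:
c(P) = 8 - 8*P (c(P) = (-1 + P)*((-1 - 4) - 3) = (-1 + P)*(-5 - 3) = (-1 + P)*(-8) = 8 - 8*P)
(c(-4)*(2*(-5) - 1))*R = ((8 - 8*(-4))*(2*(-5) - 1))*27 = ((8 + 32)*(-10 - 1))*27 = (40*(-11))*27 = -440*27 = -11880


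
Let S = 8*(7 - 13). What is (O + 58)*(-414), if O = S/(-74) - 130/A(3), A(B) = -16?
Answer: -4091355/148 ≈ -27644.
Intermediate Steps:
S = -48 (S = 8*(-6) = -48)
O = 2597/296 (O = -48/(-74) - 130/(-16) = -48*(-1/74) - 130*(-1/16) = 24/37 + 65/8 = 2597/296 ≈ 8.7737)
(O + 58)*(-414) = (2597/296 + 58)*(-414) = (19765/296)*(-414) = -4091355/148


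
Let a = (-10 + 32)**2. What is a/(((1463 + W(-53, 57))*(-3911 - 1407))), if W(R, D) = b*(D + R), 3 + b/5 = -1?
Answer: -242/3677397 ≈ -6.5807e-5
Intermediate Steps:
a = 484 (a = 22**2 = 484)
b = -20 (b = -15 + 5*(-1) = -15 - 5 = -20)
W(R, D) = -20*D - 20*R (W(R, D) = -20*(D + R) = -20*D - 20*R)
a/(((1463 + W(-53, 57))*(-3911 - 1407))) = 484/(((1463 + (-20*57 - 20*(-53)))*(-3911 - 1407))) = 484/(((1463 + (-1140 + 1060))*(-5318))) = 484/(((1463 - 80)*(-5318))) = 484/((1383*(-5318))) = 484/(-7354794) = 484*(-1/7354794) = -242/3677397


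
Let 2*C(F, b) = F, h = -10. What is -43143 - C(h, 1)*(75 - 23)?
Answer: -42883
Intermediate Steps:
C(F, b) = F/2
-43143 - C(h, 1)*(75 - 23) = -43143 - (½)*(-10)*(75 - 23) = -43143 - (-5)*52 = -43143 - 1*(-260) = -43143 + 260 = -42883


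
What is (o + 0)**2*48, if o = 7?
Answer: 2352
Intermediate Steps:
(o + 0)**2*48 = (7 + 0)**2*48 = 7**2*48 = 49*48 = 2352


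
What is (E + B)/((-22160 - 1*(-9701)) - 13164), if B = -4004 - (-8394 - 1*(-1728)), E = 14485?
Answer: -1319/1971 ≈ -0.66920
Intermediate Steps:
B = 2662 (B = -4004 - (-8394 + 1728) = -4004 - 1*(-6666) = -4004 + 6666 = 2662)
(E + B)/((-22160 - 1*(-9701)) - 13164) = (14485 + 2662)/((-22160 - 1*(-9701)) - 13164) = 17147/((-22160 + 9701) - 13164) = 17147/(-12459 - 13164) = 17147/(-25623) = 17147*(-1/25623) = -1319/1971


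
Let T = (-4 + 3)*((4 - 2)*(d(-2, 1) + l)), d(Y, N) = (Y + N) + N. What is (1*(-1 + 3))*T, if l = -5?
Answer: 20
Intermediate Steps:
d(Y, N) = Y + 2*N (d(Y, N) = (N + Y) + N = Y + 2*N)
T = 10 (T = (-4 + 3)*((4 - 2)*((-2 + 2*1) - 5)) = -2*((-2 + 2) - 5) = -2*(0 - 5) = -2*(-5) = -1*(-10) = 10)
(1*(-1 + 3))*T = (1*(-1 + 3))*10 = (1*2)*10 = 2*10 = 20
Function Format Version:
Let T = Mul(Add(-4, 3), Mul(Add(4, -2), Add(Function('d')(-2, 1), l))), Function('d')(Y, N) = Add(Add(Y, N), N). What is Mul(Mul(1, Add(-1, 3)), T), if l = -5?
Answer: 20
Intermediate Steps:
Function('d')(Y, N) = Add(Y, Mul(2, N)) (Function('d')(Y, N) = Add(Add(N, Y), N) = Add(Y, Mul(2, N)))
T = 10 (T = Mul(Add(-4, 3), Mul(Add(4, -2), Add(Add(-2, Mul(2, 1)), -5))) = Mul(-1, Mul(2, Add(Add(-2, 2), -5))) = Mul(-1, Mul(2, Add(0, -5))) = Mul(-1, Mul(2, -5)) = Mul(-1, -10) = 10)
Mul(Mul(1, Add(-1, 3)), T) = Mul(Mul(1, Add(-1, 3)), 10) = Mul(Mul(1, 2), 10) = Mul(2, 10) = 20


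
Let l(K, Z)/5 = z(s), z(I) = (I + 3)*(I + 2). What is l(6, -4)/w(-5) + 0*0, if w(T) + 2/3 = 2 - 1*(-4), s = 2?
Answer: 75/4 ≈ 18.750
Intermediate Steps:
z(I) = (2 + I)*(3 + I) (z(I) = (3 + I)*(2 + I) = (2 + I)*(3 + I))
w(T) = 16/3 (w(T) = -⅔ + (2 - 1*(-4)) = -⅔ + (2 + 4) = -⅔ + 6 = 16/3)
l(K, Z) = 100 (l(K, Z) = 5*(6 + 2² + 5*2) = 5*(6 + 4 + 10) = 5*20 = 100)
l(6, -4)/w(-5) + 0*0 = 100/(16/3) + 0*0 = 100*(3/16) + 0 = 75/4 + 0 = 75/4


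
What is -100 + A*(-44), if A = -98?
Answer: 4212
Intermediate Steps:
-100 + A*(-44) = -100 - 98*(-44) = -100 + 4312 = 4212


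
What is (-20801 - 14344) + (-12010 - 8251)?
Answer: -55406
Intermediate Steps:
(-20801 - 14344) + (-12010 - 8251) = -35145 - 20261 = -55406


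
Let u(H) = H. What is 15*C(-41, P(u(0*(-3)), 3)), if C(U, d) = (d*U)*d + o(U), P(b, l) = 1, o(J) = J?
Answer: -1230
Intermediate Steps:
C(U, d) = U + U*d² (C(U, d) = (d*U)*d + U = (U*d)*d + U = U*d² + U = U + U*d²)
15*C(-41, P(u(0*(-3)), 3)) = 15*(-41*(1 + 1²)) = 15*(-41*(1 + 1)) = 15*(-41*2) = 15*(-82) = -1230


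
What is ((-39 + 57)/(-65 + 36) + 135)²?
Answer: 15186609/841 ≈ 18058.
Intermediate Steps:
((-39 + 57)/(-65 + 36) + 135)² = (18/(-29) + 135)² = (18*(-1/29) + 135)² = (-18/29 + 135)² = (3897/29)² = 15186609/841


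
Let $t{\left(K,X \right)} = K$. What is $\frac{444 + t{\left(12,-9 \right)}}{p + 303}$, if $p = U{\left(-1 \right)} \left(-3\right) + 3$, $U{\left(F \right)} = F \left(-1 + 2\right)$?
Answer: $\frac{152}{103} \approx 1.4757$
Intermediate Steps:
$U{\left(F \right)} = F$ ($U{\left(F \right)} = F 1 = F$)
$p = 6$ ($p = \left(-1\right) \left(-3\right) + 3 = 3 + 3 = 6$)
$\frac{444 + t{\left(12,-9 \right)}}{p + 303} = \frac{444 + 12}{6 + 303} = \frac{456}{309} = 456 \cdot \frac{1}{309} = \frac{152}{103}$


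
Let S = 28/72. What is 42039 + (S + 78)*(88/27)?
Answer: 10277561/243 ≈ 42295.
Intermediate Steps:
S = 7/18 (S = 28*(1/72) = 7/18 ≈ 0.38889)
42039 + (S + 78)*(88/27) = 42039 + (7/18 + 78)*(88/27) = 42039 + 1411*(88*(1/27))/18 = 42039 + (1411/18)*(88/27) = 42039 + 62084/243 = 10277561/243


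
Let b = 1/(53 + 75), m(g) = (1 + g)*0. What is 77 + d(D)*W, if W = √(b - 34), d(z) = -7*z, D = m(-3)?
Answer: 77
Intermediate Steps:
m(g) = 0
D = 0
b = 1/128 ≈ 0.0078125
W = I*√8702/16 (W = √(1/128 - 34) = √(-4351/128) = I*√8702/16 ≈ 5.8303*I)
77 + d(D)*W = 77 + (-7*0)*(I*√8702/16) = 77 + 0*(I*√8702/16) = 77 + 0 = 77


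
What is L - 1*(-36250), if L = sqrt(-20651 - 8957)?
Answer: 36250 + 2*I*sqrt(7402) ≈ 36250.0 + 172.07*I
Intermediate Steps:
L = 2*I*sqrt(7402) (L = sqrt(-29608) = 2*I*sqrt(7402) ≈ 172.07*I)
L - 1*(-36250) = 2*I*sqrt(7402) - 1*(-36250) = 2*I*sqrt(7402) + 36250 = 36250 + 2*I*sqrt(7402)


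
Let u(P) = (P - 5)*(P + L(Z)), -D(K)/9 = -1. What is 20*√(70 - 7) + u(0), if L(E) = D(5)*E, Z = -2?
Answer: 90 + 60*√7 ≈ 248.75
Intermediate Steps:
D(K) = 9 (D(K) = -9*(-1) = 9)
L(E) = 9*E
u(P) = (-18 + P)*(-5 + P) (u(P) = (P - 5)*(P + 9*(-2)) = (-5 + P)*(P - 18) = (-5 + P)*(-18 + P) = (-18 + P)*(-5 + P))
20*√(70 - 7) + u(0) = 20*√(70 - 7) + (90 + 0² - 23*0) = 20*√63 + (90 + 0 + 0) = 20*(3*√7) + 90 = 60*√7 + 90 = 90 + 60*√7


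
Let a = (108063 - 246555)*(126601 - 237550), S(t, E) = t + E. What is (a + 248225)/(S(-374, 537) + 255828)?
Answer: 15365797133/255991 ≈ 60025.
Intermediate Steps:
S(t, E) = E + t
a = 15365548908 (a = -138492*(-110949) = 15365548908)
(a + 248225)/(S(-374, 537) + 255828) = (15365548908 + 248225)/((537 - 374) + 255828) = 15365797133/(163 + 255828) = 15365797133/255991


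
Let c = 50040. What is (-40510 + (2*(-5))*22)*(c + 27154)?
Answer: -3144111620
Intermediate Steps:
(-40510 + (2*(-5))*22)*(c + 27154) = (-40510 + (2*(-5))*22)*(50040 + 27154) = (-40510 - 10*22)*77194 = (-40510 - 220)*77194 = -40730*77194 = -3144111620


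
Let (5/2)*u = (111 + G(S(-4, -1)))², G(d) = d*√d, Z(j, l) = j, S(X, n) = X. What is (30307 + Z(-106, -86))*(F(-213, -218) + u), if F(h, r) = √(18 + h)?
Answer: 60402*(111 - 8*I)²/5 + 30201*I*√195 ≈ 1.4807e+8 - 2.1033e+7*I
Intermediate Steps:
G(d) = d^(3/2)
u = 2*(111 - 8*I)²/5 (u = 2*(111 + (-4)^(3/2))²/5 = 2*(111 - 8*I)²/5 ≈ 4902.8 - 710.4*I)
(30307 + Z(-106, -86))*(F(-213, -218) + u) = (30307 - 106)*(√(18 - 213) + (24514/5 - 3552*I/5)) = 30201*(√(-195) + (24514/5 - 3552*I/5)) = 30201*(I*√195 + (24514/5 - 3552*I/5)) = 30201*(24514/5 - 3552*I/5 + I*√195) = 740347314/5 - 107273952*I/5 + 30201*I*√195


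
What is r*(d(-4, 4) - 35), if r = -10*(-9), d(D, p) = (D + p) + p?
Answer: -2790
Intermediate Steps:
d(D, p) = D + 2*p
r = 90
r*(d(-4, 4) - 35) = 90*((-4 + 2*4) - 35) = 90*((-4 + 8) - 35) = 90*(4 - 35) = 90*(-31) = -2790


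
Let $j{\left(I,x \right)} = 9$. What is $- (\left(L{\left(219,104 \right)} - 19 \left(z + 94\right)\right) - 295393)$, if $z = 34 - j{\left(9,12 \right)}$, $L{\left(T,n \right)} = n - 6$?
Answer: $297556$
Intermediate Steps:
$L{\left(T,n \right)} = -6 + n$ ($L{\left(T,n \right)} = n - 6 = -6 + n$)
$z = 25$ ($z = 34 - 9 = 25$)
$- (\left(L{\left(219,104 \right)} - 19 \left(z + 94\right)\right) - 295393) = - (\left(\left(-6 + 104\right) - 19 \left(25 + 94\right)\right) - 295393) = - (\left(98 - 2261\right) - 295393) = - (-2163 - 295393) = \left(-1\right) \left(-297556\right) = 297556$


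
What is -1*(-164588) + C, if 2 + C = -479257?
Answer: -314671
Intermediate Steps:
C = -479259 (C = -2 - 479257 = -479259)
-1*(-164588) + C = -1*(-164588) - 479259 = 164588 - 479259 = -314671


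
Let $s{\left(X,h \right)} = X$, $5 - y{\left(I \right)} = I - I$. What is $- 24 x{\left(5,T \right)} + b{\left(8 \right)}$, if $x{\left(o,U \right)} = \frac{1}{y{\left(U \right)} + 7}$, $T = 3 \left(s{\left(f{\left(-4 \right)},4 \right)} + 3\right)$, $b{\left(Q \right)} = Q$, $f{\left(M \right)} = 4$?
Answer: $6$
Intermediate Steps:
$y{\left(I \right)} = 5$ ($y{\left(I \right)} = 5 - \left(I - I\right) = 5 - 0 = 5 + 0 = 5$)
$T = 21$ ($T = 3 \left(4 + 3\right) = 3 \cdot 7 = 21$)
$x{\left(o,U \right)} = \frac{1}{12}$ ($x{\left(o,U \right)} = \frac{1}{5 + 7} = \frac{1}{12}$)
$- 24 x{\left(5,T \right)} + b{\left(8 \right)} = \left(-24\right) \frac{1}{12} + 8 = -2 + 8 = 6$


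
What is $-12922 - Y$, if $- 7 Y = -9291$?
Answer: $- \frac{99745}{7} \approx -14249.0$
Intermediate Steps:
$Y = \frac{9291}{7}$ ($Y = \left(- \frac{1}{7}\right) \left(-9291\right) = \frac{9291}{7} \approx 1327.3$)
$-12922 - Y = -12922 - \frac{9291}{7} = - \frac{99745}{7}$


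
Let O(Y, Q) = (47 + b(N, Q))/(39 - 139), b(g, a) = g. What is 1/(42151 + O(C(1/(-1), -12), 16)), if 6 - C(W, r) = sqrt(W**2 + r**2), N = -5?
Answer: 50/2107529 ≈ 2.3724e-5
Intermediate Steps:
C(W, r) = 6 - sqrt(W**2 + r**2)
O(Y, Q) = -21/50 (O(Y, Q) = (47 - 5)/(39 - 139) = 42/(-100) = 42*(-1/100) = -21/50)
1/(42151 + O(C(1/(-1), -12), 16)) = 1/(42151 - 21/50) = 1/(2107529/50) = 50/2107529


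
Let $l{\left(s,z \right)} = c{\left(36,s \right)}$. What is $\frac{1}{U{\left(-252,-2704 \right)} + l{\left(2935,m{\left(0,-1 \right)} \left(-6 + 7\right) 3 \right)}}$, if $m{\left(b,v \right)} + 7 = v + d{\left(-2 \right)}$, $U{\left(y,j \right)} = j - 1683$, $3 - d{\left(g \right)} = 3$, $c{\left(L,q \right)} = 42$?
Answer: $- \frac{1}{4345} \approx -0.00023015$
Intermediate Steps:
$d{\left(g \right)} = 0$ ($d{\left(g \right)} = 3 - 3 = 0$)
$U{\left(y,j \right)} = -1683 + j$
$m{\left(b,v \right)} = -7 + v$ ($m{\left(b,v \right)} = -7 + \left(v + 0\right) = -7 + v$)
$l{\left(s,z \right)} = 42$
$\frac{1}{U{\left(-252,-2704 \right)} + l{\left(2935,m{\left(0,-1 \right)} \left(-6 + 7\right) 3 \right)}} = \frac{1}{\left(-1683 - 2704\right) + 42} = \frac{1}{-4387 + 42} = \frac{1}{-4345} = - \frac{1}{4345}$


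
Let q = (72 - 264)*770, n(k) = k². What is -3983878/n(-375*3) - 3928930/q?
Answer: 146119183591/6237000000 ≈ 23.428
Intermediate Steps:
q = -147840 (q = -192*770 = -147840)
-3983878/n(-375*3) - 3928930/q = -3983878/((-375*3)²) - 3928930/(-147840) = -3983878/((-1125)²) - 3928930*(-1/147840) = -3983878/1265625 + 392893/14784 = 146119183591/6237000000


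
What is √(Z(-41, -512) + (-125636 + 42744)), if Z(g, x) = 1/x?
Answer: I*√84881410/32 ≈ 287.91*I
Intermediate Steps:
√(Z(-41, -512) + (-125636 + 42744)) = √(1/(-512) + (-125636 + 42744)) = √(-1/512 - 82892) = √(-42440705/512) = I*√84881410/32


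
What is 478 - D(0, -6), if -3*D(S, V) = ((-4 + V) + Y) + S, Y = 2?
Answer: 1426/3 ≈ 475.33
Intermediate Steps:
D(S, V) = ⅔ - S/3 - V/3 (D(S, V) = -(((-4 + V) + 2) + S)/3 = -((-2 + V) + S)/3 = -(-2 + S + V)/3 = ⅔ - S/3 - V/3)
478 - D(0, -6) = 478 - (⅔ - ⅓*0 - ⅓*(-6)) = 478 - (⅔ + 0 + 2) = 478 - 1*8/3 = 478 - 8/3 = 1426/3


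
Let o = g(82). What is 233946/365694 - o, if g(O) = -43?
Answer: 2659798/60949 ≈ 43.640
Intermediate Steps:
o = -43
233946/365694 - o = 233946/365694 - 1*(-43) = 233946*(1/365694) + 43 = 38991/60949 + 43 = 2659798/60949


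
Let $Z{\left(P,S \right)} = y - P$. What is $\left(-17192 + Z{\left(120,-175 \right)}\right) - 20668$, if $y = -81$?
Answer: $-38061$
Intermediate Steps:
$Z{\left(P,S \right)} = -81 - P$
$\left(-17192 + Z{\left(120,-175 \right)}\right) - 20668 = \left(-17192 - 201\right) - 20668 = -17393 - 20668 = -38061$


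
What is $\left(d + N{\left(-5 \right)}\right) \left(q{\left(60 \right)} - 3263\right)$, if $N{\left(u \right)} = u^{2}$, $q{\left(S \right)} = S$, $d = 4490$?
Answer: $-14461545$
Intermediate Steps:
$\left(d + N{\left(-5 \right)}\right) \left(q{\left(60 \right)} - 3263\right) = \left(4490 + \left(-5\right)^{2}\right) \left(60 - 3263\right) = \left(4490 + 25\right) \left(-3203\right) = 4515 \left(-3203\right) = -14461545$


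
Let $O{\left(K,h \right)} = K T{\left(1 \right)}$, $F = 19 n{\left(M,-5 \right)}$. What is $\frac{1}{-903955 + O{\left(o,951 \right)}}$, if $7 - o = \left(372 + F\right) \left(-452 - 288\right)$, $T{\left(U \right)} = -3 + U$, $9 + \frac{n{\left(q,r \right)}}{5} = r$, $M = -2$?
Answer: $\frac{1}{513871} \approx 1.946 \cdot 10^{-6}$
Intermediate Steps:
$n{\left(q,r \right)} = -45 + 5 r$
$F = -1330$ ($F = 19 \left(-45 + 5 \left(-5\right)\right) = 19 \left(-45 - 25\right) = 19 \left(-70\right) = -1330$)
$o = -708913$ ($o = 7 - \left(372 - 1330\right) \left(-452 - 288\right) = 7 - \left(-958\right) \left(-740\right) = 7 - 708920 = -708913$)
$O{\left(K,h \right)} = - 2 K$ ($O{\left(K,h \right)} = K \left(-3 + 1\right) = K \left(-2\right) = - 2 K$)
$\frac{1}{-903955 + O{\left(o,951 \right)}} = \frac{1}{-903955 - -1417826} = \frac{1}{-903955 + 1417826} = \frac{1}{513871}$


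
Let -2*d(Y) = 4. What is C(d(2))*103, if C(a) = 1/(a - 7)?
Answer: -103/9 ≈ -11.444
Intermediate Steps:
d(Y) = -2 (d(Y) = -½*4 = -2)
C(a) = 1/(-7 + a)
C(d(2))*103 = 103/(-7 - 2) = 103/(-9) = -⅑*103 = -103/9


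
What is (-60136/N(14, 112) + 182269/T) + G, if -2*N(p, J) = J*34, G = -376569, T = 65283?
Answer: -5850351746093/15537354 ≈ -3.7653e+5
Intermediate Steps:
N(p, J) = -17*J (N(p, J) = -J*34/2 = -17*J)
(-60136/N(14, 112) + 182269/T) + G = (-60136/((-17*112)) + 182269/65283) - 376569 = (-60136/(-1904) + 182269*(1/65283)) - 376569 = (-60136*(-1/1904) + 182269/65283) - 376569 = (7517/238 + 182269/65283) - 376569 = 534112333/15537354 - 376569 = -5850351746093/15537354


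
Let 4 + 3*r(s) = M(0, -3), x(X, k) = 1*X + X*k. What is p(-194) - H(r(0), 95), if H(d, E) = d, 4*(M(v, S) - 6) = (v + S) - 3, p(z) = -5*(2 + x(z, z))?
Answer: -1123321/6 ≈ -1.8722e+5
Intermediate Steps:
x(X, k) = X + X*k
p(z) = -10 - 5*z*(1 + z) (p(z) = -5*(2 + z*(1 + z)) = -10 - 5*z*(1 + z))
M(v, S) = 21/4 + S/4 + v/4 (M(v, S) = 6 + ((v + S) - 3)/4 = 6 + ((S + v) - 3)/4 = 6 + (-3 + S + v)/4 = 6 + (-3/4 + S/4 + v/4) = 21/4 + S/4 + v/4)
r(s) = 1/6 (r(s) = -4/3 + (21/4 + (1/4)*(-3) + (1/4)*0)/3 = -4/3 + (21/4 - 3/4 + 0)/3 = -4/3 + (1/3)*(9/2) = -4/3 + 3/2 = 1/6)
p(-194) - H(r(0), 95) = (-10 - 5*(-194)*(1 - 194)) - 1*1/6 = (-10 - 5*(-194)*(-193)) - 1/6 = (-10 - 187210) - 1/6 = -187220 - 1/6 = -1123321/6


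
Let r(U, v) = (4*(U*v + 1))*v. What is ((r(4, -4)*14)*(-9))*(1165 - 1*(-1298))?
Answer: -74481120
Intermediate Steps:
r(U, v) = v*(4 + 4*U*v) (r(U, v) = (4*(1 + U*v))*v = (4 + 4*U*v)*v = v*(4 + 4*U*v))
((r(4, -4)*14)*(-9))*(1165 - 1*(-1298)) = (((4*(-4)*(1 + 4*(-4)))*14)*(-9))*(1165 - 1*(-1298)) = (((4*(-4)*(1 - 16))*14)*(-9))*(1165 + 1298) = (((4*(-4)*(-15))*14)*(-9))*2463 = ((240*14)*(-9))*2463 = (3360*(-9))*2463 = -30240*2463 = -74481120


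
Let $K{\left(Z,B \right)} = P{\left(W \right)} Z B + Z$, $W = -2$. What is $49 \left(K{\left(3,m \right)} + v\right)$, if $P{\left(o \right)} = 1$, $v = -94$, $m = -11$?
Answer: $-6076$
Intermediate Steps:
$K{\left(Z,B \right)} = Z + B Z$ ($K{\left(Z,B \right)} = 1 Z B + Z = Z B + Z = B Z + Z = Z + B Z$)
$49 \left(K{\left(3,m \right)} + v\right) = 49 \left(3 \left(1 - 11\right) - 94\right) = 49 \left(3 \left(-10\right) - 94\right) = 49 \left(-30 - 94\right) = 49 \left(-124\right) = -6076$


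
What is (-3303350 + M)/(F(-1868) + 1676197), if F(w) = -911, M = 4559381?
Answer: 1256031/1675286 ≈ 0.74974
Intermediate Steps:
(-3303350 + M)/(F(-1868) + 1676197) = (-3303350 + 4559381)/(-911 + 1676197) = 1256031/1675286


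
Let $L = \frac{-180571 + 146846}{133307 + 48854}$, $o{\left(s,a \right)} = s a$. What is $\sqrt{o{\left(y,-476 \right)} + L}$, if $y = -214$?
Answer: $\frac{9 \sqrt{41729744085099}}{182161} \approx 319.16$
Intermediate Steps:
$o{\left(s,a \right)} = a s$
$L = - \frac{33725}{182161} \approx -0.18514$
$\sqrt{o{\left(y,-476 \right)} + L} = \sqrt{\left(-476\right) \left(-214\right) - \frac{33725}{182161}} = \sqrt{101864 - \frac{33725}{182161}} = \sqrt{\frac{18555614379}{182161}} = \frac{9 \sqrt{41729744085099}}{182161}$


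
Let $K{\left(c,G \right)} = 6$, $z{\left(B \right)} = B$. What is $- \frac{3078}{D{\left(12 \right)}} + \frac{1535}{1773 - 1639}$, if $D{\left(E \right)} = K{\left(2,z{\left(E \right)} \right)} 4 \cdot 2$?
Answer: $- \frac{28231}{536} \approx -52.67$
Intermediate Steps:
$D{\left(E \right)} = 48$ ($D{\left(E \right)} = 6 \cdot 4 \cdot 2 = 24 \cdot 2 = 48$)
$- \frac{3078}{D{\left(12 \right)}} + \frac{1535}{1773 - 1639} = - \frac{3078}{48} + \frac{1535}{1773 - 1639} = \left(-3078\right) \frac{1}{48} + \frac{1535}{1773 - 1639} = - \frac{513}{8} + \frac{1535}{134} = - \frac{28231}{536}$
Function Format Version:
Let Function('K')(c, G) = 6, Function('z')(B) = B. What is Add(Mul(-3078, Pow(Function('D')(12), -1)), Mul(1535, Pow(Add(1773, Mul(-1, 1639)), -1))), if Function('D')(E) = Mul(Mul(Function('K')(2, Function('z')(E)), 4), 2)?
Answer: Rational(-28231, 536) ≈ -52.670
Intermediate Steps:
Function('D')(E) = 48 (Function('D')(E) = Mul(Mul(6, 4), 2) = Mul(24, 2) = 48)
Add(Mul(-3078, Pow(Function('D')(12), -1)), Mul(1535, Pow(Add(1773, Mul(-1, 1639)), -1))) = Add(Mul(-3078, Pow(48, -1)), Mul(1535, Pow(Add(1773, Mul(-1, 1639)), -1))) = Add(Mul(-3078, Rational(1, 48)), Mul(1535, Pow(Add(1773, -1639), -1))) = Add(Rational(-513, 8), Mul(1535, Pow(134, -1))) = Add(Rational(-513, 8), Mul(1535, Rational(1, 134))) = Add(Rational(-513, 8), Rational(1535, 134)) = Rational(-28231, 536)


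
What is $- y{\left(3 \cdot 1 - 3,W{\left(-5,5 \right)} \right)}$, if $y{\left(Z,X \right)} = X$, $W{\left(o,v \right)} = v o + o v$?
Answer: $50$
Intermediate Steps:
$W{\left(o,v \right)} = 2 o v$ ($W{\left(o,v \right)} = o v + o v = 2 o v$)
$- y{\left(3 \cdot 1 - 3,W{\left(-5,5 \right)} \right)} = - 2 \left(-5\right) 5 = \left(-1\right) \left(-50\right) = 50$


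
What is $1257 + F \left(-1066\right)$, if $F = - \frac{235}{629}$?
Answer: $\frac{1041163}{629} \approx 1655.3$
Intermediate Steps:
$F = - \frac{235}{629}$ ($F = \left(-235\right) \frac{1}{629} = - \frac{235}{629} \approx -0.37361$)
$1257 + F \left(-1066\right) = 1257 - - \frac{250510}{629} = 1257 + \frac{250510}{629} = \frac{1041163}{629}$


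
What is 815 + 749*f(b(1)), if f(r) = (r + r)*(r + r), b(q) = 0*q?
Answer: 815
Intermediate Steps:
b(q) = 0
f(r) = 4*r² (f(r) = (2*r)*(2*r) = 4*r²)
815 + 749*f(b(1)) = 815 + 749*(4*0²) = 815 + 749*(4*0) = 815 + 749*0 = 815 + 0 = 815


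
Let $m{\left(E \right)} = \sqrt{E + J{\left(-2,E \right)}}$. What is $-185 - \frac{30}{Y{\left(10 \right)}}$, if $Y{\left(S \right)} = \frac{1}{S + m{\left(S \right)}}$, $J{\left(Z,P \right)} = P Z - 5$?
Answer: $-485 - 30 i \sqrt{15} \approx -485.0 - 116.19 i$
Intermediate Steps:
$J{\left(Z,P \right)} = -5 + P Z$
$m{\left(E \right)} = \sqrt{-5 - E}$ ($m{\left(E \right)} = \sqrt{E + \left(-5 + E \left(-2\right)\right)} = \sqrt{E - \left(5 + 2 E\right)} = \sqrt{-5 - E}$)
$Y{\left(S \right)} = \frac{1}{S + \sqrt{-5 - S}}$
$-185 - \frac{30}{Y{\left(10 \right)}} = -185 - \frac{30}{\frac{1}{10 + \sqrt{-5 - 10}}} = -185 - \frac{30}{\frac{1}{10 + \sqrt{-15}}} = -185 - \frac{30}{\frac{1}{10 + i \sqrt{15}}} = -185 - 30 \left(10 + i \sqrt{15}\right) = -185 - \left(300 + 30 i \sqrt{15}\right) = -485 - 30 i \sqrt{15}$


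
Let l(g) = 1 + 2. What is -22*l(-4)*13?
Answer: -858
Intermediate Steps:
l(g) = 3
-22*l(-4)*13 = -22*3*13 = -66*13 = -858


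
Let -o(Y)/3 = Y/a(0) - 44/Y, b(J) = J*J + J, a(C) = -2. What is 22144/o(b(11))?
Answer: 22144/199 ≈ 111.28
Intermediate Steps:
b(J) = J + J**2 (b(J) = J**2 + J = J + J**2)
o(Y) = 132/Y + 3*Y/2 (o(Y) = -3*(Y/(-2) - 44/Y) = -3*(Y*(-1/2) - 44/Y) = -3*(-Y/2 - 44/Y) = -3*(-44/Y - Y/2) = 132/Y + 3*Y/2)
22144/o(b(11)) = 22144/(132/((11*(1 + 11))) + 3*(11*(1 + 11))/2) = 22144/(132/((11*12)) + 3*(11*12)/2) = 22144/(132/132 + (3/2)*132) = 22144/(132*(1/132) + 198) = 22144/(1 + 198) = 22144/199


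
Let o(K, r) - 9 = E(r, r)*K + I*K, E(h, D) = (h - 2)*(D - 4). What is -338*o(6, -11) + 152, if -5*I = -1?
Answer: -1993778/5 ≈ -3.9876e+5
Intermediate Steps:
I = ⅕ (I = -⅕*(-1) = ⅕ ≈ 0.20000)
E(h, D) = (-4 + D)*(-2 + h) (E(h, D) = (-2 + h)*(-4 + D) = (-4 + D)*(-2 + h))
o(K, r) = 9 + K/5 + K*(8 + r² - 6*r) (o(K, r) = 9 + ((8 - 4*r - 2*r + r*r)*K + K/5) = 9 + ((8 - 4*r - 2*r + r²)*K + K/5) = 9 + ((8 + r² - 6*r)*K + K/5) = 9 + (K*(8 + r² - 6*r) + K/5) = 9 + (K/5 + K*(8 + r² - 6*r)) = 9 + K/5 + K*(8 + r² - 6*r))
-338*o(6, -11) + 152 = -338*(9 + (⅕)*6 + 6*(8 + (-11)² - 6*(-11))) + 152 = -338*(9 + 6/5 + 6*(8 + 121 + 66)) + 152 = -338*(9 + 6/5 + 6*195) + 152 = -338*(9 + 6/5 + 1170) + 152 = -338*5901/5 + 152 = -1994538/5 + 152 = -1993778/5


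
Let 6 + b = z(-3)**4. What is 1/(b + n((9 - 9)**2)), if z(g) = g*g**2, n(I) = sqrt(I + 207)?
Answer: 177145/94141053006 - sqrt(23)/94141053006 ≈ 1.8816e-6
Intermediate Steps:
n(I) = sqrt(207 + I)
z(g) = g**3
b = 531435 (b = -6 + ((-3)**3)**4 = -6 + (-27)**4 = -6 + 531441 = 531435)
1/(b + n((9 - 9)**2)) = 1/(531435 + sqrt(207 + (9 - 9)**2)) = 1/(531435 + sqrt(207 + 0**2)) = 1/(531435 + sqrt(207 + 0)) = 1/(531435 + sqrt(207)) = 1/(531435 + 3*sqrt(23))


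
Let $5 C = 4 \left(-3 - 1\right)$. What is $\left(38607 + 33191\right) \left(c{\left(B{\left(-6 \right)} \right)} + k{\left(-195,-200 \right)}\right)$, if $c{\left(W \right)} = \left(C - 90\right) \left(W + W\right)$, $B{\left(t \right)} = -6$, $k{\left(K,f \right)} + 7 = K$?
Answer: $\frac{328978436}{5} \approx 6.5796 \cdot 10^{7}$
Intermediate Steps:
$k{\left(K,f \right)} = -7 + K$
$C = - \frac{16}{5}$ ($C = \frac{4 \left(-3 - 1\right)}{5} = \frac{4 \left(-4\right)}{5} = \frac{1}{5} \left(-16\right) = - \frac{16}{5} \approx -3.2$)
$c{\left(W \right)} = - \frac{932 W}{5}$ ($c{\left(W \right)} = \left(- \frac{16}{5} - 90\right) \left(W + W\right) = - \frac{466 \cdot 2 W}{5} = - \frac{932 W}{5}$)
$\left(38607 + 33191\right) \left(c{\left(B{\left(-6 \right)} \right)} + k{\left(-195,-200 \right)}\right) = \left(38607 + 33191\right) \left(\left(- \frac{932}{5}\right) \left(-6\right) - 202\right) = 71798 \left(\frac{5592}{5} - 202\right) = 71798 \cdot \frac{4582}{5} = \frac{328978436}{5}$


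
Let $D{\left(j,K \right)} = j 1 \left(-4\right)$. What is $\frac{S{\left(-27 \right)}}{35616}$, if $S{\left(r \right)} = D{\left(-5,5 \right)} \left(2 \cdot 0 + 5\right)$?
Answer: $\frac{25}{8904} \approx 0.0028077$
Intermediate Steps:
$D{\left(j,K \right)} = - 4 j$ ($D{\left(j,K \right)} = j \left(-4\right) = - 4 j$)
$S{\left(r \right)} = 100$ ($S{\left(r \right)} = \left(-4\right) \left(-5\right) \left(2 \cdot 0 + 5\right) = 20 \left(0 + 5\right) = 20 \cdot 5 = 100$)
$\frac{S{\left(-27 \right)}}{35616} = \frac{100}{35616} = 100 \cdot \frac{1}{35616} = \frac{25}{8904}$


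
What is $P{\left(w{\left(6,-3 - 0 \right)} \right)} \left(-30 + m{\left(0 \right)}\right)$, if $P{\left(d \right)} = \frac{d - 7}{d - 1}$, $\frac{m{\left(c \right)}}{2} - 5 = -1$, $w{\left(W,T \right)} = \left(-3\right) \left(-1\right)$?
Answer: $44$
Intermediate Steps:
$w{\left(W,T \right)} = 3$
$m{\left(c \right)} = 8$ ($m{\left(c \right)} = 10 + 2 \left(-1\right) = 10 - 2 = 8$)
$P{\left(d \right)} = \frac{-7 + d}{-1 + d}$
$P{\left(w{\left(6,-3 - 0 \right)} \right)} \left(-30 + m{\left(0 \right)}\right) = \frac{-7 + 3}{-1 + 3} \left(-30 + 8\right) = \frac{1}{2} \left(-4\right) \left(-22\right) = \left(-2\right) \left(-22\right) = 44$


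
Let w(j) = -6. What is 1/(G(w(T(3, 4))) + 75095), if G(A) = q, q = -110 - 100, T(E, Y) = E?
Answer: 1/74885 ≈ 1.3354e-5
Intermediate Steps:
q = -210
G(A) = -210
1/(G(w(T(3, 4))) + 75095) = 1/(-210 + 75095) = 1/74885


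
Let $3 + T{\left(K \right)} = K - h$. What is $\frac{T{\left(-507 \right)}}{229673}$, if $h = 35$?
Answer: $- \frac{545}{229673} \approx -0.0023729$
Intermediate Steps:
$T{\left(K \right)} = -38 + K$ ($T{\left(K \right)} = -3 + \left(K - 35\right) = -3 + \left(-35 + K\right) = -38 + K$)
$\frac{T{\left(-507 \right)}}{229673} = \frac{-38 - 507}{229673} = \left(-545\right) \frac{1}{229673} = - \frac{545}{229673}$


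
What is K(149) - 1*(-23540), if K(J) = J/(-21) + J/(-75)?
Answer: 12353732/525 ≈ 23531.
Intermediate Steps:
K(J) = -32*J/525 (K(J) = J*(-1/21) + J*(-1/75) = -J/21 - J/75 = -32*J/525)
K(149) - 1*(-23540) = -32/525*149 - 1*(-23540) = -4768/525 + 23540 = 12353732/525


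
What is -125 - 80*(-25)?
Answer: 1875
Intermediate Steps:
-125 - 80*(-25) = -125 + 2000 = 1875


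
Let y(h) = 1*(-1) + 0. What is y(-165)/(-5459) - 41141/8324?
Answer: -224580395/45440716 ≈ -4.9423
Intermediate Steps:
y(h) = -1 (y(h) = -1 + 0 = -1)
y(-165)/(-5459) - 41141/8324 = -1/(-5459) - 41141/8324 = -1*(-1/5459) - 41141*1/8324 = 1/5459 - 41141/8324 = -224580395/45440716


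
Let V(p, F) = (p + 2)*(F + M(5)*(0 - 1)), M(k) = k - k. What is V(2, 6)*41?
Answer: 984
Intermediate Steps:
M(k) = 0
V(p, F) = F*(2 + p) (V(p, F) = (p + 2)*(F + 0*(0 - 1)) = (2 + p)*(F + 0*(-1)) = (2 + p)*(F + 0) = (2 + p)*F = F*(2 + p))
V(2, 6)*41 = (6*(2 + 2))*41 = (6*4)*41 = 24*41 = 984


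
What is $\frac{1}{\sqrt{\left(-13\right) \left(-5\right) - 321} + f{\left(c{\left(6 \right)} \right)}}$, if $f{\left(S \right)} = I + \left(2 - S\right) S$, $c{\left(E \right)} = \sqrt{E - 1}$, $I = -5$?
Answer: $\frac{1}{2 \left(-5 + \sqrt{5} + 8 i\right)} \approx -0.019291 - 0.055835 i$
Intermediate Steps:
$c{\left(E \right)} = \sqrt{-1 + E}$
$f{\left(S \right)} = -5 + S \left(2 - S\right)$ ($f{\left(S \right)} = -5 + \left(2 - S\right) S = -5 + S \left(2 - S\right)$)
$\frac{1}{\sqrt{\left(-13\right) \left(-5\right) - 321} + f{\left(c{\left(6 \right)} \right)}} = \frac{1}{\sqrt{\left(-13\right) \left(-5\right) - 321} - \left(5 + \left(\sqrt{-1 + 6}\right)^{2} - 2 \sqrt{-1 + 6}\right)} = \frac{1}{\sqrt{65 - 321} - \left(5 + \left(\sqrt{5}\right)^{2} - 2 \sqrt{5}\right)} = \frac{1}{\sqrt{-256} - \left(10 - 2 \sqrt{5}\right)} = \frac{1}{16 i - \left(10 - 2 \sqrt{5}\right)} = \frac{1}{-10 + 2 \sqrt{5} + 16 i}$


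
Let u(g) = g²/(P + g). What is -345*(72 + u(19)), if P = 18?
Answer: -1043625/37 ≈ -28206.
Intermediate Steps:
u(g) = g²/(18 + g)
-345*(72 + u(19)) = -345*(72 + 19²/(18 + 19)) = -345*(72 + 361/37) = -345*3025/37 = -1043625/37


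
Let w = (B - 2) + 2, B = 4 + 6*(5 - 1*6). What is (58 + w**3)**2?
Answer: 2500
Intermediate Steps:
B = -2 (B = 4 + 6*(5 - 6) = 4 + 6*(-1) = 4 - 6 = -2)
w = -2 (w = (-2 - 2) + 2 = -4 + 2 = -2)
(58 + w**3)**2 = (58 + (-2)**3)**2 = (58 - 8)**2 = 50**2 = 2500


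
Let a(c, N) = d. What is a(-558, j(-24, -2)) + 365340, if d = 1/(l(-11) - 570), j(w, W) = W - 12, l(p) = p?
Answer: 212262539/581 ≈ 3.6534e+5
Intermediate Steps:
j(w, W) = -12 + W
d = -1/581 (d = 1/(-11 - 570) = 1/(-581) = -1/581 ≈ -0.0017212)
a(c, N) = -1/581
a(-558, j(-24, -2)) + 365340 = -1/581 + 365340 = 212262539/581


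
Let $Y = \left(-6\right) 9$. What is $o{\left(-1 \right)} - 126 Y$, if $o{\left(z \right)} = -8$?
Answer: $6796$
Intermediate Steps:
$Y = -54$
$o{\left(-1 \right)} - 126 Y = -8 - -6804 = -8 + 6804 = 6796$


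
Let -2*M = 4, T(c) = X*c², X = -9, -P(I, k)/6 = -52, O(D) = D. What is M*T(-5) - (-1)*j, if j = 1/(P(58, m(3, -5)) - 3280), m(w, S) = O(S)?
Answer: 1335599/2968 ≈ 450.00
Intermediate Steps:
m(w, S) = S
P(I, k) = 312 (P(I, k) = -6*(-52) = 312)
T(c) = -9*c²
M = -2 (M = -½*4 = -2)
j = -1/2968 (j = 1/(312 - 3280) = 1/(-2968) = -1/2968 ≈ -0.00033693)
M*T(-5) - (-1)*j = -(-18)*(-5)² - (-1)*(-1)/2968 = -(-18)*25 - 1*1/2968 = -2*(-225) - 1/2968 = 450 - 1/2968 = 1335599/2968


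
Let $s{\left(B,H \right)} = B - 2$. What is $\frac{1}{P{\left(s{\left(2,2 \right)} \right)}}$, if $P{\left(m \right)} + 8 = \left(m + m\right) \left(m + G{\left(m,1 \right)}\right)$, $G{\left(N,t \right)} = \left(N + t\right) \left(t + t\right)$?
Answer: $- \frac{1}{8} \approx -0.125$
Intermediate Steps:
$s{\left(B,H \right)} = -2 + B$
$G{\left(N,t \right)} = 2 t \left(N + t\right)$ ($G{\left(N,t \right)} = \left(N + t\right) 2 t = 2 t \left(N + t\right)$)
$P{\left(m \right)} = -8 + 2 m \left(2 + 3 m\right)$ ($P{\left(m \right)} = -8 + \left(m + m\right) \left(m + 2 \cdot 1 \left(m + 1\right)\right) = -8 + 2 m \left(m + 2 \cdot 1 \left(1 + m\right)\right) = -8 + 2 m \left(m + \left(2 + 2 m\right)\right) = -8 + 2 m \left(2 + 3 m\right)$)
$\frac{1}{P{\left(s{\left(2,2 \right)} \right)}} = \frac{1}{-8 + 4 \left(-2 + 2\right) + 6 \left(-2 + 2\right)^{2}} = \frac{1}{-8 + 4 \cdot 0 + 6 \cdot 0^{2}} = \frac{1}{-8 + 0 + 6 \cdot 0} = \frac{1}{-8 + 0 + 0} = \frac{1}{-8} = - \frac{1}{8}$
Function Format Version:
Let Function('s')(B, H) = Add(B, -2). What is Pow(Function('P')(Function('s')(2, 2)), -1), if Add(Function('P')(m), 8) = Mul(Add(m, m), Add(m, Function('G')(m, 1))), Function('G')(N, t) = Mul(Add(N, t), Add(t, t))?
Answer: Rational(-1, 8) ≈ -0.12500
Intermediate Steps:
Function('s')(B, H) = Add(-2, B)
Function('G')(N, t) = Mul(2, t, Add(N, t)) (Function('G')(N, t) = Mul(Add(N, t), Mul(2, t)) = Mul(2, t, Add(N, t)))
Function('P')(m) = Add(-8, Mul(2, m, Add(2, Mul(3, m)))) (Function('P')(m) = Add(-8, Mul(Add(m, m), Add(m, Mul(2, 1, Add(m, 1))))) = Add(-8, Mul(Mul(2, m), Add(m, Mul(2, 1, Add(1, m))))) = Add(-8, Mul(Mul(2, m), Add(m, Add(2, Mul(2, m))))) = Add(-8, Mul(Mul(2, m), Add(2, Mul(3, m)))) = Add(-8, Mul(2, m, Add(2, Mul(3, m)))))
Pow(Function('P')(Function('s')(2, 2)), -1) = Pow(Add(-8, Mul(4, Add(-2, 2)), Mul(6, Pow(Add(-2, 2), 2))), -1) = Pow(Add(-8, Mul(4, 0), Mul(6, Pow(0, 2))), -1) = Pow(Add(-8, 0, Mul(6, 0)), -1) = Pow(Add(-8, 0, 0), -1) = Pow(-8, -1) = Rational(-1, 8)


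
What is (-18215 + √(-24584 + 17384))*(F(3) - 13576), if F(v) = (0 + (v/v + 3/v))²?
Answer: 247213980 - 814320*I*√2 ≈ 2.4721e+8 - 1.1516e+6*I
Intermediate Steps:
F(v) = (1 + 3/v)² (F(v) = (0 + (1 + 3/v))² = (1 + 3/v)²)
(-18215 + √(-24584 + 17384))*(F(3) - 13576) = (-18215 + √(-24584 + 17384))*((3 + 3)²/3² - 13576) = (-18215 + √(-7200))*((⅑)*6² - 13576) = (-18215 + 60*I*√2)*((⅑)*36 - 13576) = (-18215 + 60*I*√2)*(4 - 13576) = (-18215 + 60*I*√2)*(-13572) = 247213980 - 814320*I*√2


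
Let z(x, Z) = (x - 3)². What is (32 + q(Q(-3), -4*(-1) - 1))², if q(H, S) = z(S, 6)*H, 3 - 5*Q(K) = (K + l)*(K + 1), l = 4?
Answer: 1024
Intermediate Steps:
z(x, Z) = (-3 + x)²
Q(K) = ⅗ - (1 + K)*(4 + K)/5 (Q(K) = ⅗ - (K + 4)*(K + 1)/5 = ⅗ - (4 + K)*(1 + K)/5 = ⅗ - (1 + K)*(4 + K)/5)
q(H, S) = H*(-3 + S)² (q(H, S) = (-3 + S)²*H = H*(-3 + S)²)
(32 + q(Q(-3), -4*(-1) - 1))² = (32 + (-⅕ - 1*(-3) - ⅕*(-3)²)*(-3 + (-4*(-1) - 1))²)² = (32 + (-⅕ + 3 - ⅕*9)*(-3 + (4 - 1))²)² = (32 + (-⅕ + 3 - 9/5)*(-3 + 3)²)² = (32 + 1*0²)² = (32 + 1*0)² = (32 + 0)² = 32² = 1024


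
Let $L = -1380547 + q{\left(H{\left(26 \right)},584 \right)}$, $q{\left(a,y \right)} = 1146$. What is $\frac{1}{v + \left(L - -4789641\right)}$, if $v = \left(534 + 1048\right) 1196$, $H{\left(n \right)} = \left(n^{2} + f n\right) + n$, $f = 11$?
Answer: $\frac{1}{5302312} \approx 1.886 \cdot 10^{-7}$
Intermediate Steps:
$H{\left(n \right)} = n^{2} + 12 n$ ($H{\left(n \right)} = \left(n^{2} + 11 n\right) + n = n^{2} + 12 n$)
$v = 1892072$ ($v = 1582 \cdot 1196 = 1892072$)
$L = -1379401$ ($L = -1380547 + 1146 = -1379401$)
$\frac{1}{v + \left(L - -4789641\right)} = \frac{1}{1892072 - -3410240} = \frac{1}{1892072 + \left(-1379401 + 4789641\right)} = \frac{1}{1892072 + 3410240} = \frac{1}{5302312}$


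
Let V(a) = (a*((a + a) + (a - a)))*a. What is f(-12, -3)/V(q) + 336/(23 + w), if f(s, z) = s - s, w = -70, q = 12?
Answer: -336/47 ≈ -7.1489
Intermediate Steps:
f(s, z) = 0
V(a) = 2*a³ (V(a) = (a*(2*a + 0))*a = (a*(2*a))*a = (2*a²)*a = 2*a³)
f(-12, -3)/V(q) + 336/(23 + w) = 0/((2*12³)) + 336/(23 - 70) = 0/((2*1728)) + 336/(-47) = 0/3456 + 336*(-1/47) = 0*(1/3456) - 336/47 = 0 - 336/47 = -336/47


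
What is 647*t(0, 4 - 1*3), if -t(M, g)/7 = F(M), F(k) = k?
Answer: 0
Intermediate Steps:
t(M, g) = -7*M
647*t(0, 4 - 1*3) = 647*(-7*0) = 647*0 = 0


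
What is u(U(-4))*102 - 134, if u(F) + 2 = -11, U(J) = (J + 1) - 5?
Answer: -1460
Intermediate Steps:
U(J) = -4 + J (U(J) = (1 + J) - 5 = -4 + J)
u(F) = -13 (u(F) = -2 - 11 = -13)
u(U(-4))*102 - 134 = -13*102 - 134 = -1326 - 134 = -1460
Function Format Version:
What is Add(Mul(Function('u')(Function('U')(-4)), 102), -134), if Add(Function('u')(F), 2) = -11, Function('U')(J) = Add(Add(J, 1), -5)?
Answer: -1460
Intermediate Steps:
Function('U')(J) = Add(-4, J) (Function('U')(J) = Add(Add(1, J), -5) = Add(-4, J))
Function('u')(F) = -13 (Function('u')(F) = Add(-2, -11) = -13)
Add(Mul(Function('u')(Function('U')(-4)), 102), -134) = Add(Mul(-13, 102), -134) = Add(-1326, -134) = -1460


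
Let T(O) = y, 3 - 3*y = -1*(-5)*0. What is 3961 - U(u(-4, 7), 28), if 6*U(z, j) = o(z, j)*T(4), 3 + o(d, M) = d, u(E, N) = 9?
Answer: 3960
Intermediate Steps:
y = 1 (y = 1 - (-1*(-5))*0/3 = 1 - 5*0/3 = 1 - ⅓*0 = 1 + 0 = 1)
o(d, M) = -3 + d
T(O) = 1
U(z, j) = -½ + z/6 (U(z, j) = ((-3 + z)*1)/6 = (-3 + z)/6 = -½ + z/6)
3961 - U(u(-4, 7), 28) = 3961 - (-½ + (⅙)*9) = 3961 - (-½ + 3/2) = 3961 - 1*1 = 3961 - 1 = 3960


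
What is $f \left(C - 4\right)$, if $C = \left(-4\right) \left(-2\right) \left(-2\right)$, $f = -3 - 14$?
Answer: $340$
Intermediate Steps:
$f = -17$ ($f = -3 - 14 = -17$)
$C = -16$ ($C = 8 \left(-2\right) = -16$)
$f \left(C - 4\right) = - 17 \left(-16 - 4\right) = \left(-17\right) \left(-20\right) = 340$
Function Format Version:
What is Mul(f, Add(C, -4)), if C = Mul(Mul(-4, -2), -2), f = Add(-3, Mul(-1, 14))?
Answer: 340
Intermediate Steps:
f = -17 (f = Add(-3, -14) = -17)
C = -16 (C = Mul(8, -2) = -16)
Mul(f, Add(C, -4)) = Mul(-17, Add(-16, -4)) = Mul(-17, -20) = 340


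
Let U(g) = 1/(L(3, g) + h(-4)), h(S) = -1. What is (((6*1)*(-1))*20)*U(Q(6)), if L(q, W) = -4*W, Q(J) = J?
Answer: 24/5 ≈ 4.8000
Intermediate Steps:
U(g) = 1/(-1 - 4*g) (U(g) = 1/(-4*g - 1) = 1/(-1 - 4*g))
(((6*1)*(-1))*20)*U(Q(6)) = (((6*1)*(-1))*20)*(-1/(1 + 4*6)) = ((6*(-1))*20)*(-1/(1 + 24)) = (-6*20)*(-1/25) = -(-120)/25 = -120*(-1/25) = 24/5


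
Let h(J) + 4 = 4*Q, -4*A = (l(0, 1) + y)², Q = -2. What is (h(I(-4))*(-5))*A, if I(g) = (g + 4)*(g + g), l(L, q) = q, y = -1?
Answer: 0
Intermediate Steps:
I(g) = 2*g*(4 + g) (I(g) = (4 + g)*(2*g) = 2*g*(4 + g))
A = 0 (A = -(1 - 1)²/4 = -¼*0² = -¼*0 = 0)
h(J) = -12 (h(J) = -4 + 4*(-2) = -4 - 8 = -12)
(h(I(-4))*(-5))*A = -12*(-5)*0 = 60*0 = 0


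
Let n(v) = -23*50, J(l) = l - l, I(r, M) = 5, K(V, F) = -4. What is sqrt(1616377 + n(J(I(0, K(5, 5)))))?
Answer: sqrt(1615227) ≈ 1270.9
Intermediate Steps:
J(l) = 0
n(v) = -1150
sqrt(1616377 + n(J(I(0, K(5, 5))))) = sqrt(1616377 - 1150) = sqrt(1615227)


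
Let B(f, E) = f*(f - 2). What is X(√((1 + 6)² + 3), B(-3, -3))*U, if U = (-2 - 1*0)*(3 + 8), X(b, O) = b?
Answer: -44*√13 ≈ -158.64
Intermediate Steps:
B(f, E) = f*(-2 + f)
U = -22 (U = (-2 + 0)*11 = -2*11 = -22)
X(√((1 + 6)² + 3), B(-3, -3))*U = √((1 + 6)² + 3)*(-22) = √(7² + 3)*(-22) = √(49 + 3)*(-22) = √52*(-22) = (2*√13)*(-22) = -44*√13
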